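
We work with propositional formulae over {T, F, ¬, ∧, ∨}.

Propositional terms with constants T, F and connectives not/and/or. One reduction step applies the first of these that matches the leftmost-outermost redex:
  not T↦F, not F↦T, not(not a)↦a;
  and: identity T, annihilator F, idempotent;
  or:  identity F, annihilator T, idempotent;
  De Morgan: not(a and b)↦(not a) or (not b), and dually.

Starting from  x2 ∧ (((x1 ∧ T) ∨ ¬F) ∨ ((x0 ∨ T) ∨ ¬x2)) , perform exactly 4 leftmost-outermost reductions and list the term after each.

Answer: after 4 steps: x2 ∧ T

Working:
  start: x2 ∧ (((x1 ∧ T) ∨ ¬F) ∨ ((x0 ∨ T) ∨ ¬x2))
  →1  x2 ∧ ((x1 ∨ ¬F) ∨ ((x0 ∨ T) ∨ ¬x2))
  →2  x2 ∧ ((x1 ∨ T) ∨ ((x0 ∨ T) ∨ ¬x2))
  →3  x2 ∧ (T ∨ ((x0 ∨ T) ∨ ¬x2))
  →4  x2 ∧ T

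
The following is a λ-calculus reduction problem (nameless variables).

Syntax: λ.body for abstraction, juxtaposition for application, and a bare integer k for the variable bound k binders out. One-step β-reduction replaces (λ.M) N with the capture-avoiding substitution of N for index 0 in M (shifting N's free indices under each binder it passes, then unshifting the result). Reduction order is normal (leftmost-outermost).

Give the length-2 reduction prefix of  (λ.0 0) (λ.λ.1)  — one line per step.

Answer: after 2 steps: λ.λ.λ.1

Derivation:
  start: (λ.0 0) (λ.λ.1)
  step 1: (λ.λ.1) (λ.λ.1)
  step 2: λ.λ.λ.1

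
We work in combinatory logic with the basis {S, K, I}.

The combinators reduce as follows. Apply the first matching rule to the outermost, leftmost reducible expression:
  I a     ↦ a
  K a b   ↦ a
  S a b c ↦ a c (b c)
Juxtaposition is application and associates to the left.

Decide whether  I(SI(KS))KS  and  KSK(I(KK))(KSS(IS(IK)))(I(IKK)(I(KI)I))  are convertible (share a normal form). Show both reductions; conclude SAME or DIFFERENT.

Answer: DIFFERENT — A ⇓ S, B ⇓ K(S(SK)K)

Derivation:
Term A:
  start: I(SI(KS))KS
  →1  SI(KS)KS
  →2  IK(KSK)S
  →3  K(KSK)S
  →4  KSK
  →5  S

Term B:
  start: KSK(I(KK))(KSS(IS(IK)))(I(IKK)(I(KI)I))
  →1  S(I(KK))(KSS(IS(IK)))(I(IKK)(I(KI)I))
  →2  I(KK)(I(IKK)(I(KI)I))(KSS(IS(IK))(I(IKK)(I(KI)I)))
  →3  KK(I(IKK)(I(KI)I))(KSS(IS(IK))(I(IKK)(I(KI)I)))
  →4  K(KSS(IS(IK))(I(IKK)(I(KI)I)))
  →5  K(S(IS(IK))(I(IKK)(I(KI)I)))
  →6  K(S(S(IK))(I(IKK)(I(KI)I)))
  →7  K(S(SK)(I(IKK)(I(KI)I)))
  →8  K(S(SK)(IKK(I(KI)I)))
  →9  K(S(SK)(KK(I(KI)I)))
  →10  K(S(SK)K)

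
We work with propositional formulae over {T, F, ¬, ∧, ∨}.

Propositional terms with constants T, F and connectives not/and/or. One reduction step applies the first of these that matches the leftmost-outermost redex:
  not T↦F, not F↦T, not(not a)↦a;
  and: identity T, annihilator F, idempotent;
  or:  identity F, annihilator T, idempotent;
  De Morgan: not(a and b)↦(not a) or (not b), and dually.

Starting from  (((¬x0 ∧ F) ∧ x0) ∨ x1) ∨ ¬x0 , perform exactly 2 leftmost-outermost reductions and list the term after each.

Answer: after 2 steps: (F ∨ x1) ∨ ¬x0

Derivation:
  start: (((¬x0 ∧ F) ∧ x0) ∨ x1) ∨ ¬x0
  →1  ((F ∧ x0) ∨ x1) ∨ ¬x0
  →2  (F ∨ x1) ∨ ¬x0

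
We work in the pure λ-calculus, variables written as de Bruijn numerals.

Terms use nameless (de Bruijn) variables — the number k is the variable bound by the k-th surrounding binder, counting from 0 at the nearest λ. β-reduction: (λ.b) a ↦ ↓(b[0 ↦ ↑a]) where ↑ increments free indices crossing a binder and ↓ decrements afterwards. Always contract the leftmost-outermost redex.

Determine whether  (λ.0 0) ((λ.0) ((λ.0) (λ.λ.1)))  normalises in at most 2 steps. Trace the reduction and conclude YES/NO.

  start: (λ.0 0) ((λ.0) ((λ.0) (λ.λ.1)))
  step 1: (λ.0) ((λ.0) (λ.λ.1)) ((λ.0) ((λ.0) (λ.λ.1)))
  step 2: (λ.0) (λ.λ.1) ((λ.0) ((λ.0) (λ.λ.1)))

Answer: NO — after 2 steps the term is (λ.0) (λ.λ.1) ((λ.0) ((λ.0) (λ.λ.1))), not yet normal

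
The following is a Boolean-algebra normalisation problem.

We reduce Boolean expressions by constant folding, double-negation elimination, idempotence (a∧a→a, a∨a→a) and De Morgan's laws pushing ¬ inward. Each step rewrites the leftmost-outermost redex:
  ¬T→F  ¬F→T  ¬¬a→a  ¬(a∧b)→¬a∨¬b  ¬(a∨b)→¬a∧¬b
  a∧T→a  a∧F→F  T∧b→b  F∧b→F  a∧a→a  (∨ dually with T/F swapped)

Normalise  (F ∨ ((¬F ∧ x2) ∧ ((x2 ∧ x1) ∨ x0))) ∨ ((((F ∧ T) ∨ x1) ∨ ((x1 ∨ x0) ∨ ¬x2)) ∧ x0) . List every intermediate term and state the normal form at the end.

  start: (F ∨ ((¬F ∧ x2) ∧ ((x2 ∧ x1) ∨ x0))) ∨ ((((F ∧ T) ∨ x1) ∨ ((x1 ∨ x0) ∨ ¬x2)) ∧ x0)
  →1  ((¬F ∧ x2) ∧ ((x2 ∧ x1) ∨ x0)) ∨ ((((F ∧ T) ∨ x1) ∨ ((x1 ∨ x0) ∨ ¬x2)) ∧ x0)
  →2  ((T ∧ x2) ∧ ((x2 ∧ x1) ∨ x0)) ∨ ((((F ∧ T) ∨ x1) ∨ ((x1 ∨ x0) ∨ ¬x2)) ∧ x0)
  →3  (x2 ∧ ((x2 ∧ x1) ∨ x0)) ∨ ((((F ∧ T) ∨ x1) ∨ ((x1 ∨ x0) ∨ ¬x2)) ∧ x0)
  →4  (x2 ∧ ((x2 ∧ x1) ∨ x0)) ∨ (((F ∨ x1) ∨ ((x1 ∨ x0) ∨ ¬x2)) ∧ x0)
  →5  (x2 ∧ ((x2 ∧ x1) ∨ x0)) ∨ ((x1 ∨ ((x1 ∨ x0) ∨ ¬x2)) ∧ x0)

Answer: normal form = (x2 ∧ ((x2 ∧ x1) ∨ x0)) ∨ ((x1 ∨ ((x1 ∨ x0) ∨ ¬x2)) ∧ x0)  (in 5 steps)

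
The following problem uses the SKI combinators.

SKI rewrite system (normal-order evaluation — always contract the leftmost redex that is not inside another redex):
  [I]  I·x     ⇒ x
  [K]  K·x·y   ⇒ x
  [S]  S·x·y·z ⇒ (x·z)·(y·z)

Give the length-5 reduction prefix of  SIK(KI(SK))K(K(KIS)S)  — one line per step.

Answer: after 5 steps: KI(SK)(K(KIS)S)

Derivation:
  start: SIK(KI(SK))K(K(KIS)S)
  [1] I(KI(SK))(K(KI(SK)))K(K(KIS)S)
  [2] KI(SK)(K(KI(SK)))K(K(KIS)S)
  [3] I(K(KI(SK)))K(K(KIS)S)
  [4] K(KI(SK))K(K(KIS)S)
  [5] KI(SK)(K(KIS)S)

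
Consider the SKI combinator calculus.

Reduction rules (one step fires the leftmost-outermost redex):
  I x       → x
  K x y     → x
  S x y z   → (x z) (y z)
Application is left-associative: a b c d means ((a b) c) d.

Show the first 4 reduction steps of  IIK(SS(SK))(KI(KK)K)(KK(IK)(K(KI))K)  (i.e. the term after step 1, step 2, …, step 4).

  start: IIK(SS(SK))(KI(KK)K)(KK(IK)(K(KI))K)
  step 1: IK(SS(SK))(KI(KK)K)(KK(IK)(K(KI))K)
  step 2: K(SS(SK))(KI(KK)K)(KK(IK)(K(KI))K)
  step 3: SS(SK)(KK(IK)(K(KI))K)
  step 4: S(KK(IK)(K(KI))K)(SK(KK(IK)(K(KI))K))

Answer: after 4 steps: S(KK(IK)(K(KI))K)(SK(KK(IK)(K(KI))K))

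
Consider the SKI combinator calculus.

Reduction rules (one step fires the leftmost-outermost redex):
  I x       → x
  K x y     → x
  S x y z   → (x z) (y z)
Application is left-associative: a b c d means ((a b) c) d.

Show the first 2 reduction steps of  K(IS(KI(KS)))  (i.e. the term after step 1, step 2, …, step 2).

  start: K(IS(KI(KS)))
  →1  K(S(KI(KS)))
  →2  K(SI)

Answer: after 2 steps: K(SI)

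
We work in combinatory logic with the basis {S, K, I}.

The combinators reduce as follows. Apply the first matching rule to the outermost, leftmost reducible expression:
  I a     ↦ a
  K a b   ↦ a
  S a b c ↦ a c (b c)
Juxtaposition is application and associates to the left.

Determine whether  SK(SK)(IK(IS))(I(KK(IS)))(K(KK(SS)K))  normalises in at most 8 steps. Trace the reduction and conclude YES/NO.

Answer: YES — reaches normal form S(K(KK)) in 6 ≤ 8 steps

Derivation:
  start: SK(SK)(IK(IS))(I(KK(IS)))(K(KK(SS)K))
  →1  K(IK(IS))(SK(IK(IS)))(I(KK(IS)))(K(KK(SS)K))
  →2  IK(IS)(I(KK(IS)))(K(KK(SS)K))
  →3  K(IS)(I(KK(IS)))(K(KK(SS)K))
  →4  IS(K(KK(SS)K))
  →5  S(K(KK(SS)K))
  →6  S(K(KK))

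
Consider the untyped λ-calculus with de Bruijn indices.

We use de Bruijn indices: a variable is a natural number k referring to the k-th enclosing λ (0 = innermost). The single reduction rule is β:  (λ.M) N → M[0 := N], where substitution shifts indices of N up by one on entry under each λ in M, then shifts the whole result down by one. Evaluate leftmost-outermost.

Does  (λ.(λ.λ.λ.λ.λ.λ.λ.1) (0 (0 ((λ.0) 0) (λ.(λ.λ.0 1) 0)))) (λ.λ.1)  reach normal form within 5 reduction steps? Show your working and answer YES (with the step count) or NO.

  start: (λ.(λ.λ.λ.λ.λ.λ.λ.1) (0 (0 ((λ.0) 0) (λ.(λ.λ.0 1) 0)))) (λ.λ.1)
  step 1: (λ.λ.λ.λ.λ.λ.λ.1) ((λ.λ.1) ((λ.λ.1) ((λ.0) (λ.λ.1)) (λ.(λ.λ.0 1) 0)))
  step 2: λ.λ.λ.λ.λ.λ.1

Answer: YES — reaches normal form λ.λ.λ.λ.λ.λ.1 in 2 ≤ 5 steps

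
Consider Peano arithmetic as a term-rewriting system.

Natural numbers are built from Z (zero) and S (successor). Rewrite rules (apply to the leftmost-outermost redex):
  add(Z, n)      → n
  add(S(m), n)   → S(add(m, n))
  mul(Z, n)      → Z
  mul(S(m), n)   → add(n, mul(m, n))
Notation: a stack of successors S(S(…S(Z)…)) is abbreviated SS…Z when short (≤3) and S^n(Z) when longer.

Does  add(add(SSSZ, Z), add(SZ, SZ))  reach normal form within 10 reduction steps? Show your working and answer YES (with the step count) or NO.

  start: add(add(SSSZ, Z), add(SZ, SZ))
  step 1: add(S(add(SSZ, Z)), add(SZ, SZ))
  step 2: S(add(add(SSZ, Z), add(SZ, SZ)))
  step 3: S(add(S(add(SZ, Z)), add(SZ, SZ)))
  step 4: S(S(add(add(SZ, Z), add(SZ, SZ))))
  step 5: S(S(add(S(add(Z, Z)), add(SZ, SZ))))
  step 6: S(S(S(add(add(Z, Z), add(SZ, SZ)))))
  step 7: S(S(S(add(Z, add(SZ, SZ)))))
  step 8: S(S(S(add(SZ, SZ))))
  step 9: S(S(S(S(add(Z, SZ)))))
  step 10: S^5(Z)

Answer: YES — reaches normal form S^5(Z) in 10 ≤ 10 steps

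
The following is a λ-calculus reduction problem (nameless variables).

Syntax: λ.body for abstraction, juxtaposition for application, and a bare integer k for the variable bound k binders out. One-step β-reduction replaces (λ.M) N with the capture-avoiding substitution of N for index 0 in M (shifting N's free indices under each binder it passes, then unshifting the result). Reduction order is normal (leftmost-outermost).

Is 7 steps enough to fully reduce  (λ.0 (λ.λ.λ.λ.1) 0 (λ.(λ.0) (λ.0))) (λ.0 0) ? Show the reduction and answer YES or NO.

  start: (λ.0 (λ.λ.λ.λ.1) 0 (λ.(λ.0) (λ.0))) (λ.0 0)
  [1] (λ.0 0) (λ.λ.λ.λ.1) (λ.0 0) (λ.(λ.0) (λ.0))
  [2] (λ.λ.λ.λ.1) (λ.λ.λ.λ.1) (λ.0 0) (λ.(λ.0) (λ.0))
  [3] (λ.λ.λ.1) (λ.0 0) (λ.(λ.0) (λ.0))
  [4] (λ.λ.1) (λ.(λ.0) (λ.0))
  [5] λ.λ.(λ.0) (λ.0)
  [6] λ.λ.λ.0

Answer: YES — reaches normal form λ.λ.λ.0 in 6 ≤ 7 steps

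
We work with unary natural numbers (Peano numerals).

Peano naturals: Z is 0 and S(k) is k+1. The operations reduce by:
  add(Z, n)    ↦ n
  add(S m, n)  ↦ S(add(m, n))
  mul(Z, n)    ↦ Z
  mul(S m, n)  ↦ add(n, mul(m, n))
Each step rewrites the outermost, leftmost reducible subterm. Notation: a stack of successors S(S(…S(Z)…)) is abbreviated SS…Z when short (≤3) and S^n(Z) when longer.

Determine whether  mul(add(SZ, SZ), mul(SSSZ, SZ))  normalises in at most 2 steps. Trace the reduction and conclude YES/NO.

  start: mul(add(SZ, SZ), mul(SSSZ, SZ))
  [1] mul(S(add(Z, SZ)), mul(SSSZ, SZ))
  [2] add(mul(SSSZ, SZ), mul(add(Z, SZ), mul(SSSZ, SZ)))

Answer: NO — after 2 steps the term is add(mul(SSSZ, SZ), mul(add(Z, SZ), mul(SSSZ, SZ))), not yet normal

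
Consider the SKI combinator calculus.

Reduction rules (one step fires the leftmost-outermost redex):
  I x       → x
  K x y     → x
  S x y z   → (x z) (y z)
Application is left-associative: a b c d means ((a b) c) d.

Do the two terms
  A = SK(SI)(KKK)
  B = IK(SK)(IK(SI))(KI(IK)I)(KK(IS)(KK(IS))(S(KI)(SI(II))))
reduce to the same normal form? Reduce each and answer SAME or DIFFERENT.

Term A:
  start: SK(SI)(KKK)
  step 1: K(KKK)(SI(KKK))
  step 2: KKK
  step 3: K

Term B:
  start: IK(SK)(IK(SI))(KI(IK)I)(KK(IS)(KK(IS))(S(KI)(SI(II))))
  step 1: K(SK)(IK(SI))(KI(IK)I)(KK(IS)(KK(IS))(S(KI)(SI(II))))
  step 2: SK(KI(IK)I)(KK(IS)(KK(IS))(S(KI)(SI(II))))
  step 3: K(KK(IS)(KK(IS))(S(KI)(SI(II))))(KI(IK)I(KK(IS)(KK(IS))(S(KI)(SI(II)))))
  step 4: KK(IS)(KK(IS))(S(KI)(SI(II)))
  step 5: K(KK(IS))(S(KI)(SI(II)))
  step 6: KK(IS)
  step 7: K

Answer: SAME — A ⇓ K, B ⇓ K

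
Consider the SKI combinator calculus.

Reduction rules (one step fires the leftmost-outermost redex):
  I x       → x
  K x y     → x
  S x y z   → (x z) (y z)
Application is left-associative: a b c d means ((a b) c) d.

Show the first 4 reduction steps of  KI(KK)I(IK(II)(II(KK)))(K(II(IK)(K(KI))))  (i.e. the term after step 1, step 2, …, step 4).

  start: KI(KK)I(IK(II)(II(KK)))(K(II(IK)(K(KI))))
  →1  II(IK(II)(II(KK)))(K(II(IK)(K(KI))))
  →2  I(IK(II)(II(KK)))(K(II(IK)(K(KI))))
  →3  IK(II)(II(KK))(K(II(IK)(K(KI))))
  →4  K(II)(II(KK))(K(II(IK)(K(KI))))

Answer: after 4 steps: K(II)(II(KK))(K(II(IK)(K(KI))))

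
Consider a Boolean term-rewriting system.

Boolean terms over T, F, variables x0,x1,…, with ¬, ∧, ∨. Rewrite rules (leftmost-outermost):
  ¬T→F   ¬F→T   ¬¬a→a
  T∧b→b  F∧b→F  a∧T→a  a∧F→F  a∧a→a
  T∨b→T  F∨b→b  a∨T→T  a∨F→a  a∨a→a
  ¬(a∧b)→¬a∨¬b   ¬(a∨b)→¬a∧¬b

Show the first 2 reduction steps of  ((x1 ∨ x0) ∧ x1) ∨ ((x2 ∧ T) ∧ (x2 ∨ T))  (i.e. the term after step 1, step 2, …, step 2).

Answer: after 2 steps: ((x1 ∨ x0) ∧ x1) ∨ (x2 ∧ T)

Working:
  start: ((x1 ∨ x0) ∧ x1) ∨ ((x2 ∧ T) ∧ (x2 ∨ T))
  →1  ((x1 ∨ x0) ∧ x1) ∨ (x2 ∧ (x2 ∨ T))
  →2  ((x1 ∨ x0) ∧ x1) ∨ (x2 ∧ T)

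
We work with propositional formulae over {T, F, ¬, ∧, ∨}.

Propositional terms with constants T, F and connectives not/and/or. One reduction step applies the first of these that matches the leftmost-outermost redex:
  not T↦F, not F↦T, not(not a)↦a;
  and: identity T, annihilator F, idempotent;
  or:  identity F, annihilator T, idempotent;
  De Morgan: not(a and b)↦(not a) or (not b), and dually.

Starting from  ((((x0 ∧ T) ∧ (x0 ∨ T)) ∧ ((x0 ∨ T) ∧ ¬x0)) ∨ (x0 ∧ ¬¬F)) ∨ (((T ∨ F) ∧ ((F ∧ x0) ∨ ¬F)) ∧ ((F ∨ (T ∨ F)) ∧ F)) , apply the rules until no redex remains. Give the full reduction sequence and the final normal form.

Answer: normal form = x0 ∧ ¬x0  (in 16 steps)

Working:
  start: ((((x0 ∧ T) ∧ (x0 ∨ T)) ∧ ((x0 ∨ T) ∧ ¬x0)) ∨ (x0 ∧ ¬¬F)) ∨ (((T ∨ F) ∧ ((F ∧ x0) ∨ ¬F)) ∧ ((F ∨ (T ∨ F)) ∧ F))
  step 1: (((x0 ∧ (x0 ∨ T)) ∧ ((x0 ∨ T) ∧ ¬x0)) ∨ (x0 ∧ ¬¬F)) ∨ (((T ∨ F) ∧ ((F ∧ x0) ∨ ¬F)) ∧ ((F ∨ (T ∨ F)) ∧ F))
  step 2: (((x0 ∧ T) ∧ ((x0 ∨ T) ∧ ¬x0)) ∨ (x0 ∧ ¬¬F)) ∨ (((T ∨ F) ∧ ((F ∧ x0) ∨ ¬F)) ∧ ((F ∨ (T ∨ F)) ∧ F))
  step 3: ((x0 ∧ ((x0 ∨ T) ∧ ¬x0)) ∨ (x0 ∧ ¬¬F)) ∨ (((T ∨ F) ∧ ((F ∧ x0) ∨ ¬F)) ∧ ((F ∨ (T ∨ F)) ∧ F))
  step 4: ((x0 ∧ (T ∧ ¬x0)) ∨ (x0 ∧ ¬¬F)) ∨ (((T ∨ F) ∧ ((F ∧ x0) ∨ ¬F)) ∧ ((F ∨ (T ∨ F)) ∧ F))
  step 5: ((x0 ∧ ¬x0) ∨ (x0 ∧ ¬¬F)) ∨ (((T ∨ F) ∧ ((F ∧ x0) ∨ ¬F)) ∧ ((F ∨ (T ∨ F)) ∧ F))
  step 6: ((x0 ∧ ¬x0) ∨ (x0 ∧ F)) ∨ (((T ∨ F) ∧ ((F ∧ x0) ∨ ¬F)) ∧ ((F ∨ (T ∨ F)) ∧ F))
  step 7: ((x0 ∧ ¬x0) ∨ F) ∨ (((T ∨ F) ∧ ((F ∧ x0) ∨ ¬F)) ∧ ((F ∨ (T ∨ F)) ∧ F))
  step 8: (x0 ∧ ¬x0) ∨ (((T ∨ F) ∧ ((F ∧ x0) ∨ ¬F)) ∧ ((F ∨ (T ∨ F)) ∧ F))
  step 9: (x0 ∧ ¬x0) ∨ ((T ∧ ((F ∧ x0) ∨ ¬F)) ∧ ((F ∨ (T ∨ F)) ∧ F))
  step 10: (x0 ∧ ¬x0) ∨ (((F ∧ x0) ∨ ¬F) ∧ ((F ∨ (T ∨ F)) ∧ F))
  step 11: (x0 ∧ ¬x0) ∨ ((F ∨ ¬F) ∧ ((F ∨ (T ∨ F)) ∧ F))
  step 12: (x0 ∧ ¬x0) ∨ (¬F ∧ ((F ∨ (T ∨ F)) ∧ F))
  step 13: (x0 ∧ ¬x0) ∨ (T ∧ ((F ∨ (T ∨ F)) ∧ F))
  step 14: (x0 ∧ ¬x0) ∨ ((F ∨ (T ∨ F)) ∧ F)
  step 15: (x0 ∧ ¬x0) ∨ F
  step 16: x0 ∧ ¬x0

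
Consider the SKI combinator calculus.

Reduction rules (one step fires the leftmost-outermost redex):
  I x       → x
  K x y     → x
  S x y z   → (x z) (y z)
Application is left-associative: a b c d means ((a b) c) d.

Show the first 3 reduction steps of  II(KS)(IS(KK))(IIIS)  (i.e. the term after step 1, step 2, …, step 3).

Answer: after 3 steps: S(IIIS)

Reduction:
  start: II(KS)(IS(KK))(IIIS)
  [1] I(KS)(IS(KK))(IIIS)
  [2] KS(IS(KK))(IIIS)
  [3] S(IIIS)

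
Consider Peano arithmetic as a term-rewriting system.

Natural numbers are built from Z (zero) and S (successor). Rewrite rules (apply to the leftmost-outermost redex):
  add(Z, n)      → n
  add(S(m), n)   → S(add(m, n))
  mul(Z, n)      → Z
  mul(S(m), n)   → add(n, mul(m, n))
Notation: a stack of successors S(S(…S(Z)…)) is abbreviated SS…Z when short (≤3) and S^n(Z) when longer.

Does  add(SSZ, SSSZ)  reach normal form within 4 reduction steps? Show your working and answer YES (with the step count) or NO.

Answer: YES — reaches normal form S^5(Z) in 3 ≤ 4 steps

Derivation:
  start: add(SSZ, SSSZ)
  step 1: S(add(SZ, SSSZ))
  step 2: S(S(add(Z, SSSZ)))
  step 3: S^5(Z)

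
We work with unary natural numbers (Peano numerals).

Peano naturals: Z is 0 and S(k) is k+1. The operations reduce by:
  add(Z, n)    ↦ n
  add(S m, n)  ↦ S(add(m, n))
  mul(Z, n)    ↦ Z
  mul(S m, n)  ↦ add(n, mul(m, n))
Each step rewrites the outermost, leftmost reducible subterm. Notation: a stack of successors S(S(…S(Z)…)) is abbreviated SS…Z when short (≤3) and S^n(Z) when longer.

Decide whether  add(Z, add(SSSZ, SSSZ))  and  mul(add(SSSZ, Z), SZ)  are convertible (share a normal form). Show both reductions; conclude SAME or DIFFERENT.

Term A:
  start: add(Z, add(SSSZ, SSSZ))
  →1  add(SSSZ, SSSZ)
  →2  S(add(SSZ, SSSZ))
  →3  S(S(add(SZ, SSSZ)))
  →4  S(S(S(add(Z, SSSZ))))
  →5  S^6(Z)

Term B:
  start: mul(add(SSSZ, Z), SZ)
  →1  mul(S(add(SSZ, Z)), SZ)
  →2  add(SZ, mul(add(SSZ, Z), SZ))
  →3  S(add(Z, mul(add(SSZ, Z), SZ)))
  →4  S(mul(add(SSZ, Z), SZ))
  →5  S(mul(S(add(SZ, Z)), SZ))
  →6  S(add(SZ, mul(add(SZ, Z), SZ)))
  →7  S(S(add(Z, mul(add(SZ, Z), SZ))))
  →8  S(S(mul(add(SZ, Z), SZ)))
  →9  S(S(mul(S(add(Z, Z)), SZ)))
  →10  S(S(add(SZ, mul(add(Z, Z), SZ))))
  →11  S(S(S(add(Z, mul(add(Z, Z), SZ)))))
  →12  S(S(S(mul(add(Z, Z), SZ))))
  →13  S(S(S(mul(Z, SZ))))
  →14  SSSZ

Answer: DIFFERENT — A ⇓ S^6(Z), B ⇓ SSSZ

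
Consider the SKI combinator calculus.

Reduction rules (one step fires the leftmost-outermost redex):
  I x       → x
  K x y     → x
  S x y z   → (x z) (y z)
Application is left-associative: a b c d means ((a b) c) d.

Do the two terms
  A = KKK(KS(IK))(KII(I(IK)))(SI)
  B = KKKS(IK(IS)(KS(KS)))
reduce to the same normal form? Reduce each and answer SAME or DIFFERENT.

Term A:
  start: KKK(KS(IK))(KII(I(IK)))(SI)
  →1  K(KS(IK))(KII(I(IK)))(SI)
  →2  KS(IK)(SI)
  →3  S(SI)

Term B:
  start: KKKS(IK(IS)(KS(KS)))
  →1  KS(IK(IS)(KS(KS)))
  →2  S

Answer: DIFFERENT — A ⇓ S(SI), B ⇓ S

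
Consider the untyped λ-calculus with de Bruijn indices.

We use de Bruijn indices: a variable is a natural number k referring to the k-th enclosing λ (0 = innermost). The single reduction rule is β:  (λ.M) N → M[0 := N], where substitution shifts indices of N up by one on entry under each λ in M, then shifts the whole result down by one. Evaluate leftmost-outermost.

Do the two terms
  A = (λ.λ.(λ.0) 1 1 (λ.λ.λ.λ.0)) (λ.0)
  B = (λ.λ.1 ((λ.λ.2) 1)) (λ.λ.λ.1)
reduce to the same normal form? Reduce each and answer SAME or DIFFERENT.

Term A:
  start: (λ.λ.(λ.0) 1 1 (λ.λ.λ.λ.0)) (λ.0)
  →1  λ.(λ.0) (λ.0) (λ.0) (λ.λ.λ.λ.0)
  →2  λ.(λ.0) (λ.0) (λ.λ.λ.λ.0)
  →3  λ.(λ.0) (λ.λ.λ.λ.0)
  →4  λ.λ.λ.λ.λ.0

Term B:
  start: (λ.λ.1 ((λ.λ.2) 1)) (λ.λ.λ.1)
  →1  λ.(λ.λ.λ.1) ((λ.λ.2) (λ.λ.λ.1))
  →2  λ.λ.λ.1

Answer: DIFFERENT — A ⇓ λ.λ.λ.λ.λ.0, B ⇓ λ.λ.λ.1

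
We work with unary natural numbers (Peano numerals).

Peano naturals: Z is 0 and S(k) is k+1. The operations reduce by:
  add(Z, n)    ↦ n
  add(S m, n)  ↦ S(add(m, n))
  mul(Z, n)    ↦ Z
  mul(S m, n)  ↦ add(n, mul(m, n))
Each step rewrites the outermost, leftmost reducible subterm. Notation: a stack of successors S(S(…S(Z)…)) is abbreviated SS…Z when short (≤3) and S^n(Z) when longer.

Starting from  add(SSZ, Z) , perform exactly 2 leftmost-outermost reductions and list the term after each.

  start: add(SSZ, Z)
  step 1: S(add(SZ, Z))
  step 2: S(S(add(Z, Z)))

Answer: after 2 steps: S(S(add(Z, Z)))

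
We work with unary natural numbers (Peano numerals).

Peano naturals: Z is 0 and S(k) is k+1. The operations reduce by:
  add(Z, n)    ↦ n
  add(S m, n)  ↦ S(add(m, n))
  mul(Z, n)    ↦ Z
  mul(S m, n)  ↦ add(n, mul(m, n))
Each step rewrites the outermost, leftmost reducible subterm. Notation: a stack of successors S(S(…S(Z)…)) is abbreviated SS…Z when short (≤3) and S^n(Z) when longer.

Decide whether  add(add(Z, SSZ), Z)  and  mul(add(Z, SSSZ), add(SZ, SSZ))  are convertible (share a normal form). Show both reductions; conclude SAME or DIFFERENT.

Term A:
  start: add(add(Z, SSZ), Z)
  [1] add(SSZ, Z)
  [2] S(add(SZ, Z))
  [3] S(S(add(Z, Z)))
  [4] SSZ

Term B:
  start: mul(add(Z, SSSZ), add(SZ, SSZ))
  [1] mul(SSSZ, add(SZ, SSZ))
  [2] add(add(SZ, SSZ), mul(SSZ, add(SZ, SSZ)))
  [3] add(S(add(Z, SSZ)), mul(SSZ, add(SZ, SSZ)))
  [4] S(add(add(Z, SSZ), mul(SSZ, add(SZ, SSZ))))
  [5] S(add(SSZ, mul(SSZ, add(SZ, SSZ))))
  [6] S(S(add(SZ, mul(SSZ, add(SZ, SSZ)))))
  [7] S(S(S(add(Z, mul(SSZ, add(SZ, SSZ))))))
  [8] S(S(S(mul(SSZ, add(SZ, SSZ)))))
  [9] S(S(S(add(add(SZ, SSZ), mul(SZ, add(SZ, SSZ))))))
  [10] S(S(S(add(S(add(Z, SSZ)), mul(SZ, add(SZ, SSZ))))))
  [11] S(S(S(S(add(add(Z, SSZ), mul(SZ, add(SZ, SSZ)))))))
  [12] S(S(S(S(add(SSZ, mul(SZ, add(SZ, SSZ)))))))
  [13] S(S(S(S(S(add(SZ, mul(SZ, add(SZ, SSZ))))))))
  [14] S(S(S(S(S(S(add(Z, mul(SZ, add(SZ, SSZ)))))))))
  [15] S(S(S(S(S(S(mul(SZ, add(SZ, SSZ))))))))
  [16] S(S(S(S(S(S(add(add(SZ, SSZ), mul(Z, add(SZ, SSZ)))))))))
  [17] S(S(S(S(S(S(add(S(add(Z, SSZ)), mul(Z, add(SZ, SSZ)))))))))
  [18] S(S(S(S(S(S(S(add(add(Z, SSZ), mul(Z, add(SZ, SSZ))))))))))
  [19] S(S(S(S(S(S(S(add(SSZ, mul(Z, add(SZ, SSZ))))))))))
  [20] S(S(S(S(S(S(S(S(add(SZ, mul(Z, add(SZ, SSZ)))))))))))
  [21] S(S(S(S(S(S(S(S(S(add(Z, mul(Z, add(SZ, SSZ))))))))))))
  [22] S(S(S(S(S(S(S(S(S(mul(Z, add(SZ, SSZ)))))))))))
  [23] S^9(Z)

Answer: DIFFERENT — A ⇓ SSZ, B ⇓ S^9(Z)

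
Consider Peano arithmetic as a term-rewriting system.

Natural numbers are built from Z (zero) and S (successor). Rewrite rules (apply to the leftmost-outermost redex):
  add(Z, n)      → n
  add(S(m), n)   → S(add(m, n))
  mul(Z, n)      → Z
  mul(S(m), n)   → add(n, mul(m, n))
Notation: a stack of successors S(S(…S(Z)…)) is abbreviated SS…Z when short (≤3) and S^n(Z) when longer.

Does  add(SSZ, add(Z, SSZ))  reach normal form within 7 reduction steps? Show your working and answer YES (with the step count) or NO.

  start: add(SSZ, add(Z, SSZ))
  [1] S(add(SZ, add(Z, SSZ)))
  [2] S(S(add(Z, add(Z, SSZ))))
  [3] S(S(add(Z, SSZ)))
  [4] S^4(Z)

Answer: YES — reaches normal form S^4(Z) in 4 ≤ 7 steps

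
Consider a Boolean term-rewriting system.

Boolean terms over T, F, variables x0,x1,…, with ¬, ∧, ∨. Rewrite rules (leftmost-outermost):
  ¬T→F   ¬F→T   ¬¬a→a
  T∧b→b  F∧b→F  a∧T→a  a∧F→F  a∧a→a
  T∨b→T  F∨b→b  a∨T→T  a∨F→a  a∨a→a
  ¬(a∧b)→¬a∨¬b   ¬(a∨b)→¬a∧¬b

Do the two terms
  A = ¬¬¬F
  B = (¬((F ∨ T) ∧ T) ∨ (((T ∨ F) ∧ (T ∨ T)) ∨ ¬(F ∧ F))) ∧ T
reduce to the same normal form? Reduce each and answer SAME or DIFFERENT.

Term A:
  start: ¬¬¬F
  step 1: ¬F
  step 2: T

Term B:
  start: (¬((F ∨ T) ∧ T) ∨ (((T ∨ F) ∧ (T ∨ T)) ∨ ¬(F ∧ F))) ∧ T
  step 1: ¬((F ∨ T) ∧ T) ∨ (((T ∨ F) ∧ (T ∨ T)) ∨ ¬(F ∧ F))
  step 2: (¬(F ∨ T) ∨ ¬T) ∨ (((T ∨ F) ∧ (T ∨ T)) ∨ ¬(F ∧ F))
  step 3: ((¬F ∧ ¬T) ∨ ¬T) ∨ (((T ∨ F) ∧ (T ∨ T)) ∨ ¬(F ∧ F))
  step 4: ((T ∧ ¬T) ∨ ¬T) ∨ (((T ∨ F) ∧ (T ∨ T)) ∨ ¬(F ∧ F))
  step 5: (¬T ∨ ¬T) ∨ (((T ∨ F) ∧ (T ∨ T)) ∨ ¬(F ∧ F))
  step 6: ¬T ∨ (((T ∨ F) ∧ (T ∨ T)) ∨ ¬(F ∧ F))
  step 7: F ∨ (((T ∨ F) ∧ (T ∨ T)) ∨ ¬(F ∧ F))
  step 8: ((T ∨ F) ∧ (T ∨ T)) ∨ ¬(F ∧ F)
  step 9: (T ∧ (T ∨ T)) ∨ ¬(F ∧ F)
  step 10: (T ∨ T) ∨ ¬(F ∧ F)
  step 11: T ∨ ¬(F ∧ F)
  step 12: T

Answer: SAME — A ⇓ T, B ⇓ T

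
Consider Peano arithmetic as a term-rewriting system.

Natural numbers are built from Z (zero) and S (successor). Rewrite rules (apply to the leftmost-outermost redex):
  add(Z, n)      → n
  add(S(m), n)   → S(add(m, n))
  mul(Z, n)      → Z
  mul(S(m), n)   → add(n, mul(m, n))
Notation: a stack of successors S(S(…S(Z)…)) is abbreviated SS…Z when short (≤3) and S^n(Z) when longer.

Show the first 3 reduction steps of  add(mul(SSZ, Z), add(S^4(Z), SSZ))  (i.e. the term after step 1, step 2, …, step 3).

  start: add(mul(SSZ, Z), add(S^4(Z), SSZ))
  →1  add(add(Z, mul(SZ, Z)), add(S^4(Z), SSZ))
  →2  add(mul(SZ, Z), add(S^4(Z), SSZ))
  →3  add(add(Z, mul(Z, Z)), add(S^4(Z), SSZ))

Answer: after 3 steps: add(add(Z, mul(Z, Z)), add(S^4(Z), SSZ))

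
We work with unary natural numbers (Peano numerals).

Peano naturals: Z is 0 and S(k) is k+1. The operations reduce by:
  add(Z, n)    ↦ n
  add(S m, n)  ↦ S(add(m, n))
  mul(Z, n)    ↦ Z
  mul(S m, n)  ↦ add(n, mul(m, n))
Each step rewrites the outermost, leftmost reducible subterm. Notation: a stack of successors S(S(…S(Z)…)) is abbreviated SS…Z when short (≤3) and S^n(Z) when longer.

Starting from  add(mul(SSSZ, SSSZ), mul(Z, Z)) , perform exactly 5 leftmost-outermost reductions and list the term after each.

Answer: after 5 steps: S(S(add(add(SZ, mul(SSZ, SSSZ)), mul(Z, Z))))

Working:
  start: add(mul(SSSZ, SSSZ), mul(Z, Z))
  [1] add(add(SSSZ, mul(SSZ, SSSZ)), mul(Z, Z))
  [2] add(S(add(SSZ, mul(SSZ, SSSZ))), mul(Z, Z))
  [3] S(add(add(SSZ, mul(SSZ, SSSZ)), mul(Z, Z)))
  [4] S(add(S(add(SZ, mul(SSZ, SSSZ))), mul(Z, Z)))
  [5] S(S(add(add(SZ, mul(SSZ, SSSZ)), mul(Z, Z))))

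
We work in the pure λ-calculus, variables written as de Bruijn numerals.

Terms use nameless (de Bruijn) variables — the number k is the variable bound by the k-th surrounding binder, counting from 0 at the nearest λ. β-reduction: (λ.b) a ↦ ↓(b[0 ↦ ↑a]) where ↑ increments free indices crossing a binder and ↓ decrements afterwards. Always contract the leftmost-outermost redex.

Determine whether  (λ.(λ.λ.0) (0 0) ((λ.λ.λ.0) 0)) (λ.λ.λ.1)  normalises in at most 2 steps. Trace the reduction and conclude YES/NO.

  start: (λ.(λ.λ.0) (0 0) ((λ.λ.λ.0) 0)) (λ.λ.λ.1)
  step 1: (λ.λ.0) ((λ.λ.λ.1) (λ.λ.λ.1)) ((λ.λ.λ.0) (λ.λ.λ.1))
  step 2: (λ.0) ((λ.λ.λ.0) (λ.λ.λ.1))

Answer: NO — after 2 steps the term is (λ.0) ((λ.λ.λ.0) (λ.λ.λ.1)), not yet normal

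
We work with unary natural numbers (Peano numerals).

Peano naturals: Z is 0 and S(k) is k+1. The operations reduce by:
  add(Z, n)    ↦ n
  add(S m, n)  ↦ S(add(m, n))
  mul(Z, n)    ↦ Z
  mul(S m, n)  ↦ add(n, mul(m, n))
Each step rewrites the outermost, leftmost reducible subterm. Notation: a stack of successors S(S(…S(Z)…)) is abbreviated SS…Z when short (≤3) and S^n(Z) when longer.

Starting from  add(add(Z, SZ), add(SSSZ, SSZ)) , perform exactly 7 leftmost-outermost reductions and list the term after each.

  start: add(add(Z, SZ), add(SSSZ, SSZ))
  step 1: add(SZ, add(SSSZ, SSZ))
  step 2: S(add(Z, add(SSSZ, SSZ)))
  step 3: S(add(SSSZ, SSZ))
  step 4: S(S(add(SSZ, SSZ)))
  step 5: S(S(S(add(SZ, SSZ))))
  step 6: S(S(S(S(add(Z, SSZ)))))
  step 7: S^6(Z)

Answer: after 7 steps: S^6(Z)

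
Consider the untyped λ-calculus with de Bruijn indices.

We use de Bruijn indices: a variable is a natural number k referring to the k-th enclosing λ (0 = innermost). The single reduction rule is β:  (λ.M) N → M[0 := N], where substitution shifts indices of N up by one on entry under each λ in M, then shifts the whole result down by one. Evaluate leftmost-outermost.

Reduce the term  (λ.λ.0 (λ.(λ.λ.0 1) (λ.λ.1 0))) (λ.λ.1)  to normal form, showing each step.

Answer: normal form = λ.0 (λ.λ.0 (λ.λ.1 0))  (in 2 steps)

Working:
  start: (λ.λ.0 (λ.(λ.λ.0 1) (λ.λ.1 0))) (λ.λ.1)
  →1  λ.0 (λ.(λ.λ.0 1) (λ.λ.1 0))
  →2  λ.0 (λ.λ.0 (λ.λ.1 0))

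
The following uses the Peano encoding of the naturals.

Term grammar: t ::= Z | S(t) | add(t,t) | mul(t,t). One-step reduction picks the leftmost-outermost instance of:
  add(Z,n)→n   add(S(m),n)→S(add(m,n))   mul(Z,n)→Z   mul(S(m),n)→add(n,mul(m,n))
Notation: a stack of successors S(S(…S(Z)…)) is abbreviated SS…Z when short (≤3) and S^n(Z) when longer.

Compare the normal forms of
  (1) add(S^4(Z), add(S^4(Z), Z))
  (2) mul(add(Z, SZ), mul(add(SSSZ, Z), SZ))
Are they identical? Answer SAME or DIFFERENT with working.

Answer: DIFFERENT — A ⇓ S^8(Z), B ⇓ SSSZ

Reduction:
Term A:
  start: add(S^4(Z), add(S^4(Z), Z))
  [1] S(add(SSSZ, add(S^4(Z), Z)))
  [2] S(S(add(SSZ, add(S^4(Z), Z))))
  [3] S(S(S(add(SZ, add(S^4(Z), Z)))))
  [4] S(S(S(S(add(Z, add(S^4(Z), Z))))))
  [5] S(S(S(S(add(S^4(Z), Z)))))
  [6] S(S(S(S(S(add(SSSZ, Z))))))
  [7] S(S(S(S(S(S(add(SSZ, Z)))))))
  [8] S(S(S(S(S(S(S(add(SZ, Z))))))))
  [9] S(S(S(S(S(S(S(S(add(Z, Z)))))))))
  [10] S^8(Z)

Term B:
  start: mul(add(Z, SZ), mul(add(SSSZ, Z), SZ))
  [1] mul(SZ, mul(add(SSSZ, Z), SZ))
  [2] add(mul(add(SSSZ, Z), SZ), mul(Z, mul(add(SSSZ, Z), SZ)))
  [3] add(mul(S(add(SSZ, Z)), SZ), mul(Z, mul(add(SSSZ, Z), SZ)))
  [4] add(add(SZ, mul(add(SSZ, Z), SZ)), mul(Z, mul(add(SSSZ, Z), SZ)))
  [5] add(S(add(Z, mul(add(SSZ, Z), SZ))), mul(Z, mul(add(SSSZ, Z), SZ)))
  [6] S(add(add(Z, mul(add(SSZ, Z), SZ)), mul(Z, mul(add(SSSZ, Z), SZ))))
  [7] S(add(mul(add(SSZ, Z), SZ), mul(Z, mul(add(SSSZ, Z), SZ))))
  [8] S(add(mul(S(add(SZ, Z)), SZ), mul(Z, mul(add(SSSZ, Z), SZ))))
  [9] S(add(add(SZ, mul(add(SZ, Z), SZ)), mul(Z, mul(add(SSSZ, Z), SZ))))
  [10] S(add(S(add(Z, mul(add(SZ, Z), SZ))), mul(Z, mul(add(SSSZ, Z), SZ))))
  [11] S(S(add(add(Z, mul(add(SZ, Z), SZ)), mul(Z, mul(add(SSSZ, Z), SZ)))))
  [12] S(S(add(mul(add(SZ, Z), SZ), mul(Z, mul(add(SSSZ, Z), SZ)))))
  [13] S(S(add(mul(S(add(Z, Z)), SZ), mul(Z, mul(add(SSSZ, Z), SZ)))))
  [14] S(S(add(add(SZ, mul(add(Z, Z), SZ)), mul(Z, mul(add(SSSZ, Z), SZ)))))
  [15] S(S(add(S(add(Z, mul(add(Z, Z), SZ))), mul(Z, mul(add(SSSZ, Z), SZ)))))
  [16] S(S(S(add(add(Z, mul(add(Z, Z), SZ)), mul(Z, mul(add(SSSZ, Z), SZ))))))
  [17] S(S(S(add(mul(add(Z, Z), SZ), mul(Z, mul(add(SSSZ, Z), SZ))))))
  [18] S(S(S(add(mul(Z, SZ), mul(Z, mul(add(SSSZ, Z), SZ))))))
  [19] S(S(S(add(Z, mul(Z, mul(add(SSSZ, Z), SZ))))))
  [20] S(S(S(mul(Z, mul(add(SSSZ, Z), SZ)))))
  [21] SSSZ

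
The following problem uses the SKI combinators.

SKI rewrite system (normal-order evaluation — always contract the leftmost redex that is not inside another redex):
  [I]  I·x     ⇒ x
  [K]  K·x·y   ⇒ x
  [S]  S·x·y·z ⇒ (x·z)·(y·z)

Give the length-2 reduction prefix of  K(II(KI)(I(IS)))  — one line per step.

Answer: after 2 steps: K(KI(I(IS)))

Working:
  start: K(II(KI)(I(IS)))
  →1  K(I(KI)(I(IS)))
  →2  K(KI(I(IS)))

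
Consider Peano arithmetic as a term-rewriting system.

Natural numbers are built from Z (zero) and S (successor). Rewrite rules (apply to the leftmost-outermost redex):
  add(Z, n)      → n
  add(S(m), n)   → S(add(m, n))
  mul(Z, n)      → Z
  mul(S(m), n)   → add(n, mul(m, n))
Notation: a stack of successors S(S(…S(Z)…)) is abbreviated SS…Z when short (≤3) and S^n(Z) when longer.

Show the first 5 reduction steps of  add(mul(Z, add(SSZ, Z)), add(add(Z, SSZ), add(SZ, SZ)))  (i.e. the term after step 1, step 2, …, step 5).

  start: add(mul(Z, add(SSZ, Z)), add(add(Z, SSZ), add(SZ, SZ)))
  step 1: add(Z, add(add(Z, SSZ), add(SZ, SZ)))
  step 2: add(add(Z, SSZ), add(SZ, SZ))
  step 3: add(SSZ, add(SZ, SZ))
  step 4: S(add(SZ, add(SZ, SZ)))
  step 5: S(S(add(Z, add(SZ, SZ))))

Answer: after 5 steps: S(S(add(Z, add(SZ, SZ))))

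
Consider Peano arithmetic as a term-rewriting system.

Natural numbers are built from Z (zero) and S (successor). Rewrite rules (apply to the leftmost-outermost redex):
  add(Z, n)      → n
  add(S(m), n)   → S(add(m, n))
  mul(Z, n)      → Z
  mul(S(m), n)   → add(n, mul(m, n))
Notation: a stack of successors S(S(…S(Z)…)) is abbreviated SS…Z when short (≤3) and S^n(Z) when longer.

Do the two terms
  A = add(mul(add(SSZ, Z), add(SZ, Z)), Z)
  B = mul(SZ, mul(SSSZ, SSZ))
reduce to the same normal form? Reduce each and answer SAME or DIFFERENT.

Term A:
  start: add(mul(add(SSZ, Z), add(SZ, Z)), Z)
  [1] add(mul(S(add(SZ, Z)), add(SZ, Z)), Z)
  [2] add(add(add(SZ, Z), mul(add(SZ, Z), add(SZ, Z))), Z)
  [3] add(add(S(add(Z, Z)), mul(add(SZ, Z), add(SZ, Z))), Z)
  [4] add(S(add(add(Z, Z), mul(add(SZ, Z), add(SZ, Z)))), Z)
  [5] S(add(add(add(Z, Z), mul(add(SZ, Z), add(SZ, Z))), Z))
  [6] S(add(add(Z, mul(add(SZ, Z), add(SZ, Z))), Z))
  [7] S(add(mul(add(SZ, Z), add(SZ, Z)), Z))
  [8] S(add(mul(S(add(Z, Z)), add(SZ, Z)), Z))
  [9] S(add(add(add(SZ, Z), mul(add(Z, Z), add(SZ, Z))), Z))
  [10] S(add(add(S(add(Z, Z)), mul(add(Z, Z), add(SZ, Z))), Z))
  [11] S(add(S(add(add(Z, Z), mul(add(Z, Z), add(SZ, Z)))), Z))
  [12] S(S(add(add(add(Z, Z), mul(add(Z, Z), add(SZ, Z))), Z)))
  [13] S(S(add(add(Z, mul(add(Z, Z), add(SZ, Z))), Z)))
  [14] S(S(add(mul(add(Z, Z), add(SZ, Z)), Z)))
  [15] S(S(add(mul(Z, add(SZ, Z)), Z)))
  [16] S(S(add(Z, Z)))
  [17] SSZ

Term B:
  start: mul(SZ, mul(SSSZ, SSZ))
  [1] add(mul(SSSZ, SSZ), mul(Z, mul(SSSZ, SSZ)))
  [2] add(add(SSZ, mul(SSZ, SSZ)), mul(Z, mul(SSSZ, SSZ)))
  [3] add(S(add(SZ, mul(SSZ, SSZ))), mul(Z, mul(SSSZ, SSZ)))
  [4] S(add(add(SZ, mul(SSZ, SSZ)), mul(Z, mul(SSSZ, SSZ))))
  [5] S(add(S(add(Z, mul(SSZ, SSZ))), mul(Z, mul(SSSZ, SSZ))))
  [6] S(S(add(add(Z, mul(SSZ, SSZ)), mul(Z, mul(SSSZ, SSZ)))))
  [7] S(S(add(mul(SSZ, SSZ), mul(Z, mul(SSSZ, SSZ)))))
  [8] S(S(add(add(SSZ, mul(SZ, SSZ)), mul(Z, mul(SSSZ, SSZ)))))
  [9] S(S(add(S(add(SZ, mul(SZ, SSZ))), mul(Z, mul(SSSZ, SSZ)))))
  [10] S(S(S(add(add(SZ, mul(SZ, SSZ)), mul(Z, mul(SSSZ, SSZ))))))
  [11] S(S(S(add(S(add(Z, mul(SZ, SSZ))), mul(Z, mul(SSSZ, SSZ))))))
  [12] S(S(S(S(add(add(Z, mul(SZ, SSZ)), mul(Z, mul(SSSZ, SSZ)))))))
  [13] S(S(S(S(add(mul(SZ, SSZ), mul(Z, mul(SSSZ, SSZ)))))))
  [14] S(S(S(S(add(add(SSZ, mul(Z, SSZ)), mul(Z, mul(SSSZ, SSZ)))))))
  [15] S(S(S(S(add(S(add(SZ, mul(Z, SSZ))), mul(Z, mul(SSSZ, SSZ)))))))
  [16] S(S(S(S(S(add(add(SZ, mul(Z, SSZ)), mul(Z, mul(SSSZ, SSZ))))))))
  [17] S(S(S(S(S(add(S(add(Z, mul(Z, SSZ))), mul(Z, mul(SSSZ, SSZ))))))))
  [18] S(S(S(S(S(S(add(add(Z, mul(Z, SSZ)), mul(Z, mul(SSSZ, SSZ)))))))))
  [19] S(S(S(S(S(S(add(mul(Z, SSZ), mul(Z, mul(SSSZ, SSZ)))))))))
  [20] S(S(S(S(S(S(add(Z, mul(Z, mul(SSSZ, SSZ)))))))))
  [21] S(S(S(S(S(S(mul(Z, mul(SSSZ, SSZ))))))))
  [22] S^6(Z)

Answer: DIFFERENT — A ⇓ SSZ, B ⇓ S^6(Z)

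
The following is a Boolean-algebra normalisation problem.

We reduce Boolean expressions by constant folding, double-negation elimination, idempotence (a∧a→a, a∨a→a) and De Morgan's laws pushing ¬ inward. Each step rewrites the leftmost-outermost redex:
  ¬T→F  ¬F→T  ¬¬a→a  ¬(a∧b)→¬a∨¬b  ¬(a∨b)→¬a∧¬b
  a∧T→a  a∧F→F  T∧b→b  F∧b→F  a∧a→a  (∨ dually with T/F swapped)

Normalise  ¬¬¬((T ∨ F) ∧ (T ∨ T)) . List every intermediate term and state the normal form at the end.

Answer: normal form = F  (in 9 steps)

Working:
  start: ¬¬¬((T ∨ F) ∧ (T ∨ T))
  →1  ¬((T ∨ F) ∧ (T ∨ T))
  →2  ¬(T ∨ F) ∨ ¬(T ∨ T)
  →3  (¬T ∧ ¬F) ∨ ¬(T ∨ T)
  →4  (F ∧ ¬F) ∨ ¬(T ∨ T)
  →5  F ∨ ¬(T ∨ T)
  →6  ¬(T ∨ T)
  →7  ¬T ∧ ¬T
  →8  ¬T
  →9  F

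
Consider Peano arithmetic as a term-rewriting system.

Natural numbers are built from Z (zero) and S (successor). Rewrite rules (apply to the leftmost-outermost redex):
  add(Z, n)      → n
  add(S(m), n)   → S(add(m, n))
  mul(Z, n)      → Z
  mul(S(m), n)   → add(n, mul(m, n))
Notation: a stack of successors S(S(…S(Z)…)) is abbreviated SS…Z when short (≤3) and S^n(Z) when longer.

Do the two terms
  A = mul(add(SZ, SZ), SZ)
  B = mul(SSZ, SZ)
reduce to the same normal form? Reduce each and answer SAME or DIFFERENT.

Answer: SAME — A ⇓ SSZ, B ⇓ SSZ

Derivation:
Term A:
  start: mul(add(SZ, SZ), SZ)
  →1  mul(S(add(Z, SZ)), SZ)
  →2  add(SZ, mul(add(Z, SZ), SZ))
  →3  S(add(Z, mul(add(Z, SZ), SZ)))
  →4  S(mul(add(Z, SZ), SZ))
  →5  S(mul(SZ, SZ))
  →6  S(add(SZ, mul(Z, SZ)))
  →7  S(S(add(Z, mul(Z, SZ))))
  →8  S(S(mul(Z, SZ)))
  →9  SSZ

Term B:
  start: mul(SSZ, SZ)
  →1  add(SZ, mul(SZ, SZ))
  →2  S(add(Z, mul(SZ, SZ)))
  →3  S(mul(SZ, SZ))
  →4  S(add(SZ, mul(Z, SZ)))
  →5  S(S(add(Z, mul(Z, SZ))))
  →6  S(S(mul(Z, SZ)))
  →7  SSZ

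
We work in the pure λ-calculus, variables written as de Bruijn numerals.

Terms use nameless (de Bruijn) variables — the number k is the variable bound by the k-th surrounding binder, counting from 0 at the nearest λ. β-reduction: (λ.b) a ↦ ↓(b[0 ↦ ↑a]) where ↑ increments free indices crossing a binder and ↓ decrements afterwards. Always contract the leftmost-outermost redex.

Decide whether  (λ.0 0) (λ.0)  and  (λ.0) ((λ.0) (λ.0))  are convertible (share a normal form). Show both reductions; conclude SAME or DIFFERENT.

Answer: SAME — A ⇓ λ.0, B ⇓ λ.0

Derivation:
Term A:
  start: (λ.0 0) (λ.0)
  [1] (λ.0) (λ.0)
  [2] λ.0

Term B:
  start: (λ.0) ((λ.0) (λ.0))
  [1] (λ.0) (λ.0)
  [2] λ.0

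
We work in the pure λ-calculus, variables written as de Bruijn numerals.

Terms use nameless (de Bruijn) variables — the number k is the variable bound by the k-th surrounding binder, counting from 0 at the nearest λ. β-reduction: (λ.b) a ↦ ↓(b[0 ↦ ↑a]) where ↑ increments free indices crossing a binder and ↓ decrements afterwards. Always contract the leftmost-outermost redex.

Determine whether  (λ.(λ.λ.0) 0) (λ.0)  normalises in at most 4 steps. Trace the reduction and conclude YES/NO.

Answer: YES — reaches normal form λ.0 in 2 ≤ 4 steps

Working:
  start: (λ.(λ.λ.0) 0) (λ.0)
  [1] (λ.λ.0) (λ.0)
  [2] λ.0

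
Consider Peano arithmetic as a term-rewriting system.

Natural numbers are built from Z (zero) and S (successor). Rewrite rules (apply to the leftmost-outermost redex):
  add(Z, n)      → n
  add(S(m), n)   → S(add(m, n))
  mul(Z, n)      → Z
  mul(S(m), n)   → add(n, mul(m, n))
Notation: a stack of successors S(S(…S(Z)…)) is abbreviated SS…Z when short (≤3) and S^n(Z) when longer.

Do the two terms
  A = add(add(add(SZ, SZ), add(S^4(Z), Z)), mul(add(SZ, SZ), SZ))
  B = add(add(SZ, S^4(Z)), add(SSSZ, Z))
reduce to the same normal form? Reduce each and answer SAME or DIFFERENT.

Term A:
  start: add(add(add(SZ, SZ), add(S^4(Z), Z)), mul(add(SZ, SZ), SZ))
  [1] add(add(S(add(Z, SZ)), add(S^4(Z), Z)), mul(add(SZ, SZ), SZ))
  [2] add(S(add(add(Z, SZ), add(S^4(Z), Z))), mul(add(SZ, SZ), SZ))
  [3] S(add(add(add(Z, SZ), add(S^4(Z), Z)), mul(add(SZ, SZ), SZ)))
  [4] S(add(add(SZ, add(S^4(Z), Z)), mul(add(SZ, SZ), SZ)))
  [5] S(add(S(add(Z, add(S^4(Z), Z))), mul(add(SZ, SZ), SZ)))
  [6] S(S(add(add(Z, add(S^4(Z), Z)), mul(add(SZ, SZ), SZ))))
  [7] S(S(add(add(S^4(Z), Z), mul(add(SZ, SZ), SZ))))
  [8] S(S(add(S(add(SSSZ, Z)), mul(add(SZ, SZ), SZ))))
  [9] S(S(S(add(add(SSSZ, Z), mul(add(SZ, SZ), SZ)))))
  [10] S(S(S(add(S(add(SSZ, Z)), mul(add(SZ, SZ), SZ)))))
  [11] S(S(S(S(add(add(SSZ, Z), mul(add(SZ, SZ), SZ))))))
  [12] S(S(S(S(add(S(add(SZ, Z)), mul(add(SZ, SZ), SZ))))))
  [13] S(S(S(S(S(add(add(SZ, Z), mul(add(SZ, SZ), SZ)))))))
  [14] S(S(S(S(S(add(S(add(Z, Z)), mul(add(SZ, SZ), SZ)))))))
  [15] S(S(S(S(S(S(add(add(Z, Z), mul(add(SZ, SZ), SZ))))))))
  [16] S(S(S(S(S(S(add(Z, mul(add(SZ, SZ), SZ))))))))
  [17] S(S(S(S(S(S(mul(add(SZ, SZ), SZ)))))))
  [18] S(S(S(S(S(S(mul(S(add(Z, SZ)), SZ)))))))
  [19] S(S(S(S(S(S(add(SZ, mul(add(Z, SZ), SZ))))))))
  [20] S(S(S(S(S(S(S(add(Z, mul(add(Z, SZ), SZ)))))))))
  [21] S(S(S(S(S(S(S(mul(add(Z, SZ), SZ))))))))
  [22] S(S(S(S(S(S(S(mul(SZ, SZ))))))))
  [23] S(S(S(S(S(S(S(add(SZ, mul(Z, SZ)))))))))
  [24] S(S(S(S(S(S(S(S(add(Z, mul(Z, SZ))))))))))
  [25] S(S(S(S(S(S(S(S(mul(Z, SZ)))))))))
  [26] S^8(Z)

Term B:
  start: add(add(SZ, S^4(Z)), add(SSSZ, Z))
  [1] add(S(add(Z, S^4(Z))), add(SSSZ, Z))
  [2] S(add(add(Z, S^4(Z)), add(SSSZ, Z)))
  [3] S(add(S^4(Z), add(SSSZ, Z)))
  [4] S(S(add(SSSZ, add(SSSZ, Z))))
  [5] S(S(S(add(SSZ, add(SSSZ, Z)))))
  [6] S(S(S(S(add(SZ, add(SSSZ, Z))))))
  [7] S(S(S(S(S(add(Z, add(SSSZ, Z)))))))
  [8] S(S(S(S(S(add(SSSZ, Z))))))
  [9] S(S(S(S(S(S(add(SSZ, Z)))))))
  [10] S(S(S(S(S(S(S(add(SZ, Z))))))))
  [11] S(S(S(S(S(S(S(S(add(Z, Z)))))))))
  [12] S^8(Z)

Answer: SAME — A ⇓ S^8(Z), B ⇓ S^8(Z)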